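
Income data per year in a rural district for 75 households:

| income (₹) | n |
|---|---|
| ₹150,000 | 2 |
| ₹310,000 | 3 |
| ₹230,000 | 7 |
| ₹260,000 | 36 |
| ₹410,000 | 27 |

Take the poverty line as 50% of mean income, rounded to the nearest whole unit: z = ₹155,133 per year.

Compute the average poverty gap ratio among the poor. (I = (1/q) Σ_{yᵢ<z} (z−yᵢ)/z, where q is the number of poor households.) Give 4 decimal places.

0.0331

Below z: 2×₹150,000 (q = 2 of N = 75).
Shortfall ratios (z−y)/z: 0.0331 (×2); sum = 0.066175.
The income-gap ratio divides by q (the poor only): 0.066175 / 2 = 0.0331.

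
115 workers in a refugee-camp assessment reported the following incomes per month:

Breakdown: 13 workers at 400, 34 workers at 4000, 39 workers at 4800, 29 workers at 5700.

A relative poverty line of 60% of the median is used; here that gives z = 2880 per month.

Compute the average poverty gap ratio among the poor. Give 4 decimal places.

Below the line: 13×400 (q = 13 of N = 115).
Shortfall ratios (z−y)/z: 0.8611 (×13); sum = 11.194444.
I averages over the q = 13 poor units only: 11.194444 / 13 = 0.8611.

0.8611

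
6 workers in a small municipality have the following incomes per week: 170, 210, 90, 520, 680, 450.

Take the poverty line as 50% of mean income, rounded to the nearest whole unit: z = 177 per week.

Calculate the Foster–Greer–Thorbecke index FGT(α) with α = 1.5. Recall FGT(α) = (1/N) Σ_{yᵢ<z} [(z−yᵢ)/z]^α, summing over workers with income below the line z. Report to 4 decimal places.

Poor units: 90, 170 (q = 2 of N = 6).
Normalized shortfalls: (177−90)/177 = 0.4915; (177−170)/177 = 0.0395.
Raised to α = 1.5: 0.34460; 0.00786.
Sum = 0.352468; FGT(1.5) = 0.352468 / 6 = 0.0587.

0.0587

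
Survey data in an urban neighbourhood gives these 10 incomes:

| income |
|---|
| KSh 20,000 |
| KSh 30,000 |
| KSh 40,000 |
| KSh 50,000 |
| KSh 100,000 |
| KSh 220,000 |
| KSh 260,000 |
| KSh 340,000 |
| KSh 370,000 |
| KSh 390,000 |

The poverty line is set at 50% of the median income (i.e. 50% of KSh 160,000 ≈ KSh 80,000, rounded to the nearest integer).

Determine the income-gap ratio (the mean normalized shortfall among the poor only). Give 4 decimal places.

Poor units: KSh 20,000, KSh 30,000, KSh 40,000, KSh 50,000 (q = 4 of N = 10).
Shortfall ratios (z−y)/z: 0.7500, 0.6250, 0.5000, 0.3750; sum = 2.250000.
I averages over the q = 4 poor units only: 2.250000 / 4 = 0.5625.

0.5625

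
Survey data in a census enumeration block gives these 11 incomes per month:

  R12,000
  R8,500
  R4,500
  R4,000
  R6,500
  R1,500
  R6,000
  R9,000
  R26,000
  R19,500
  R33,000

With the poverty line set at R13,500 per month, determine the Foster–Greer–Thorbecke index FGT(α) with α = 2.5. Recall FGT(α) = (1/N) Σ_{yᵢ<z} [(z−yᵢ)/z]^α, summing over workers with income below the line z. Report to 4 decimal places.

0.1908

Below the line: R1,500, R4,000, R4,500, R6,000, R6,500, R8,500, R9,000, R12,000 (q = 8 of N = 11).
Shortfall ratios: (13500−1500)/13500 = 0.8889; (13500−4000)/13500 = 0.7037; (13500−4500)/13500 = 0.6667; (13500−6000)/13500 = 0.5556; (13500−6500)/13500 = 0.5185; (13500−8500)/13500 = 0.3704; (13500−9000)/13500 = 0.3333; (13500−12000)/13500 = 0.1111.
Raised to α = 2.5: 0.74494; 0.41541; 0.36289; 0.23005; 0.19360; 0.08348; 0.06415; 0.00412.
Sum = 2.098628; FGT(2.5) = 2.098628 / 11 = 0.1908.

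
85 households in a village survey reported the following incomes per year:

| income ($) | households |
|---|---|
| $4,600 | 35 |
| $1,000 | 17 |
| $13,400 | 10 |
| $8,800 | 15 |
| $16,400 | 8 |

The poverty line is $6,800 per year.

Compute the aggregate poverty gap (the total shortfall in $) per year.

$175,600

Incomes under z: 17×$1,000, 35×$4,600 (q = 52 of N = 85).
Individual gaps: 17×(6800−1000) = 98600; 35×(6800−4600) = 77000.
Aggregate gap = $175,600.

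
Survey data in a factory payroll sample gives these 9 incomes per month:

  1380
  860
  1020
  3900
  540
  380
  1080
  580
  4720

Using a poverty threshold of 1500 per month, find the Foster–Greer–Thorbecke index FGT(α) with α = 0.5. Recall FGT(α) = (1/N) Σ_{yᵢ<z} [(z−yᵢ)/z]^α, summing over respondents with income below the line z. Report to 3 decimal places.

0.498

Poor units: 380, 540, 580, 860, 1020, 1080, 1380 (q = 7 of N = 9).
Shortfall ratios: (1500−380)/1500 = 0.7467; (1500−540)/1500 = 0.6400; (1500−580)/1500 = 0.6133; (1500−860)/1500 = 0.4267; (1500−1020)/1500 = 0.3200; (1500−1080)/1500 = 0.2800; (1500−1380)/1500 = 0.0800.
Raised to α = 0.5: 0.86410; 0.80000; 0.78316; 0.65320; 0.56569; 0.52915; 0.28284.
Sum = 4.478130; FGT(0.5) = 4.478130 / 9 = 0.498.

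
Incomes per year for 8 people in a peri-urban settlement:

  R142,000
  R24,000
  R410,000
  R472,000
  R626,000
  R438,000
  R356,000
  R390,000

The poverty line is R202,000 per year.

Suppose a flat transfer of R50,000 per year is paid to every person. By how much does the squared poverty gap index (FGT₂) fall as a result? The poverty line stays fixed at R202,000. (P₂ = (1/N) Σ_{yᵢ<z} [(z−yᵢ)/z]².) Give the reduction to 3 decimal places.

Before: below the line — R24,000, R142,000; squared poverty gap index (FGT₂) = 0.10809.
After the R50,000 transfer: below the line — R74,000, R192,000; squared poverty gap index (FGT₂) = 0.05050.
Reduction = 0.10809 − 0.05050 = 0.058.

0.058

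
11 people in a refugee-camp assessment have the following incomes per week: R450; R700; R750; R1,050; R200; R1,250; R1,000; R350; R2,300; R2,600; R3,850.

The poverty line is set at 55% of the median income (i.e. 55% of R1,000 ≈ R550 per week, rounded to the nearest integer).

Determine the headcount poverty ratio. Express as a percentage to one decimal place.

27.3%

3 of the 11 people have income below R550.
H = 3/11 = 27.3%.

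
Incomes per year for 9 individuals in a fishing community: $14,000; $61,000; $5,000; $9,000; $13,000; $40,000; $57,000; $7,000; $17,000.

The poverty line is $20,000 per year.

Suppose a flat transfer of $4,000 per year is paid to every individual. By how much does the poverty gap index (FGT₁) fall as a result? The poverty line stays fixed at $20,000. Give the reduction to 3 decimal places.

0.128

Before: below the line — $5,000, $7,000, $9,000, $13,000, $14,000, $17,000; poverty gap index (FGT₁) = 0.30556.
After the $4,000 transfer: below the line — $9,000, $11,000, $13,000, $17,000, $18,000; poverty gap index (FGT₁) = 0.17778.
Reduction = 0.30556 − 0.17778 = 0.128.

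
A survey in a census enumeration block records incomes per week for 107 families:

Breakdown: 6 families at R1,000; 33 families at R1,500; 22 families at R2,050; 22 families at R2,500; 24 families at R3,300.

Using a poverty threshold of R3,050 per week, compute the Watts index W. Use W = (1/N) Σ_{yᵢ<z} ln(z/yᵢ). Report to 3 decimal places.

Poor units: 6×R1,000, 33×R1,500, 22×R2,050, 22×R2,500 (q = 83 of N = 107).
Log shortfalls: ln(3050/1000) = 1.1151 (×6); ln(3050/1500) = 0.7097 (×33); ln(3050/2050) = 0.3973 (×22); ln(3050/2500) = 0.1989 (×22).
W = 43.225532 / 107 = 0.404.

0.404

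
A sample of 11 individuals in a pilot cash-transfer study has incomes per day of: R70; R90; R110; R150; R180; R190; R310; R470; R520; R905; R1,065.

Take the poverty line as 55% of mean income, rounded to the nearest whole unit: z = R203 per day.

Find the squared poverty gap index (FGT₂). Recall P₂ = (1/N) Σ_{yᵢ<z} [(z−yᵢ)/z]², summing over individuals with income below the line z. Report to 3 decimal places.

0.094

Poor units: R70, R90, R110, R150, R180, R190 (q = 6 of N = 11).
Gap ratios (z−y)/z: (203−70)/203 = 0.6552; (203−90)/203 = 0.5567; (203−110)/203 = 0.4581; (203−150)/203 = 0.2611; (203−180)/203 = 0.1133; (203−190)/203 = 0.0640.
Squared: 0.4293; 0.3099; 0.2099; 0.0682; 0.0128; 0.0041.
Sum = 1.034094; P₂ = 1.034094 / 11 = 0.094.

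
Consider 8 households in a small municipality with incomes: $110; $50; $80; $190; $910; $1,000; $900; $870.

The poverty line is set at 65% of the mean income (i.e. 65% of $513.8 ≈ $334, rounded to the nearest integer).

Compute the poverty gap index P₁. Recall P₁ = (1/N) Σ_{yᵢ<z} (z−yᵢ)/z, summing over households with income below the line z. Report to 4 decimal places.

0.3391

Incomes under z: $50, $80, $110, $190 (q = 4 of N = 8).
Shortfall ratios: (334−50)/334 = 0.8503; (334−80)/334 = 0.7605; (334−110)/334 = 0.6707; (334−190)/334 = 0.4311.
Σ = 2.712575. Dividing by the full population N = 8 gives P₁ = 0.3391.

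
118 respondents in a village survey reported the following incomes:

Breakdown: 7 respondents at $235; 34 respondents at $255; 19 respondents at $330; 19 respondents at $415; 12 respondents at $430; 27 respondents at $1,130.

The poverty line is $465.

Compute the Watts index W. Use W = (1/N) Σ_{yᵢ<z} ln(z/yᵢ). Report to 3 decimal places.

0.295

Below z: 7×$235, 34×$255, 19×$330, 19×$415, 12×$430 (q = 91 of N = 118).
Log shortfalls: ln(465/235) = 0.6825 (×7); ln(465/255) = 0.6008 (×34); ln(465/330) = 0.3429 (×19); ln(465/415) = 0.1138 (×19); ln(465/430) = 0.0783 (×12).
W = 34.819870 / 118 = 0.295.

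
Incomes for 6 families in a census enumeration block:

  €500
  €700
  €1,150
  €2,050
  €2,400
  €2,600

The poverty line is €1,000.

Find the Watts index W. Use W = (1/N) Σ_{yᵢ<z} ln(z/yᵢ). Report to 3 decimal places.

0.175

Below the line: €500, €700 (q = 2 of N = 6).
Log shortfalls: ln(1000/500) = 0.6931; ln(1000/700) = 0.3567.
W = 1.049822 / 6 = 0.175.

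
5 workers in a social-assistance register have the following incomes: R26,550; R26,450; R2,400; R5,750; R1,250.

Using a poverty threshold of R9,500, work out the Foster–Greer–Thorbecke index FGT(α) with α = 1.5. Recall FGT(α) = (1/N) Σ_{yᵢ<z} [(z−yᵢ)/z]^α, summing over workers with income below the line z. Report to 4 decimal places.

0.3407

Below the line: R1,250, R2,400, R5,750 (q = 3 of N = 5).
Gap ratios (z−y)/z: (9500−1250)/9500 = 0.8684; (9500−2400)/9500 = 0.7474; (9500−5750)/9500 = 0.3947.
Raised to α = 1.5: 0.80927; 0.64610; 0.24801.
Sum = 1.703383; FGT(1.5) = 1.703383 / 5 = 0.3407.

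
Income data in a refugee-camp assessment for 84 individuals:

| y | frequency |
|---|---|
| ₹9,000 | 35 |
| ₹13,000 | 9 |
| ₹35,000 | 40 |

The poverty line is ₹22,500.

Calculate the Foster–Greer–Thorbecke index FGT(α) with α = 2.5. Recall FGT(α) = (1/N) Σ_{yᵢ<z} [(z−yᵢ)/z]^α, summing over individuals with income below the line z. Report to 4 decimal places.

Incomes under z: 35×₹9,000, 9×₹13,000 (q = 44 of N = 84).
Relative gaps: (22500−9000)/22500 = 0.6000 (×35); (22500−13000)/22500 = 0.4222 (×9).
Raised to α = 2.5: 0.27885 (×35); 0.11584 (×9).
Sum = 10.802464; FGT(2.5) = 10.802464 / 84 = 0.1286.

0.1286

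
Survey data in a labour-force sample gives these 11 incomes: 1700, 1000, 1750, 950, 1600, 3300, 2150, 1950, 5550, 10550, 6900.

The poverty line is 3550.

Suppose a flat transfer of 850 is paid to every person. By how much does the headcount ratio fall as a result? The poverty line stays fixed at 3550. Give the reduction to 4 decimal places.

Before: below the line — 950, 1000, 1600, 1700, 1750, 1950, 2150, 3300; headcount ratio = 0.727273.
After the 850 transfer: below the line — 1800, 1850, 2450, 2550, 2600, 2800, 3000; headcount ratio = 0.636364.
Reduction = 0.727273 − 0.636364 = 0.0909.

0.0909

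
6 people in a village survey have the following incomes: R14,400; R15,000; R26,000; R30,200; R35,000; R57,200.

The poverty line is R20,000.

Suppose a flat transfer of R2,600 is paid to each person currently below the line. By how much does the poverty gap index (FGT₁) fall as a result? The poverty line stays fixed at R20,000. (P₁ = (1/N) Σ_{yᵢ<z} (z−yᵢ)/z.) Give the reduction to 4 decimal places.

0.0433

Before: below the line — R14,400, R15,000; poverty gap index (FGT₁) = 0.088333.
After the R2,600 transfer: below the line — R17,000, R17,600; poverty gap index (FGT₁) = 0.045000.
Reduction = 0.088333 − 0.045000 = 0.0433.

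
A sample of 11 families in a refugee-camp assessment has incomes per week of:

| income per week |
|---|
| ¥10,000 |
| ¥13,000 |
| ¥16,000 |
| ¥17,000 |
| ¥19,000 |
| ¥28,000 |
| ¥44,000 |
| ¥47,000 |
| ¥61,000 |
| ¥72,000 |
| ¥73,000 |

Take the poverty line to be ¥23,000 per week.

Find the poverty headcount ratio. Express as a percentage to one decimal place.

45.5%

5 of the 11 families have income below ¥23,000.
H = 5/11 = 45.5%.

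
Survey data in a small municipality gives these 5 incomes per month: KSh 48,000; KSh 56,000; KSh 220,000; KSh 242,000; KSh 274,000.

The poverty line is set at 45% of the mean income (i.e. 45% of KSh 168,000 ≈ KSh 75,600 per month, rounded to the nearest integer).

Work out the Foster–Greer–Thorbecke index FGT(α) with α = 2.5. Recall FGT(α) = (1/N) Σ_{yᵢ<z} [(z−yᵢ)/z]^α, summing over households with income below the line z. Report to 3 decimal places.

0.023

Below the line: KSh 48,000, KSh 56,000 (q = 2 of N = 5).
Normalized shortfalls: (75600−48000)/75600 = 0.3651; (75600−56000)/75600 = 0.2593.
Raised to α = 2.5: 0.08053; 0.03422.
Sum = 0.114756; FGT(2.5) = 0.114756 / 5 = 0.023.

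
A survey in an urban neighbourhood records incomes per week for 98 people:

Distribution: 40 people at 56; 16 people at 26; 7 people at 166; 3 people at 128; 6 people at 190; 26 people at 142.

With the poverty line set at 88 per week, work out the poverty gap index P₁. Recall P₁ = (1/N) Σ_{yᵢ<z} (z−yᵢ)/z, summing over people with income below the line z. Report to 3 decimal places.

Poor units: 16×26, 40×56 (q = 56 of N = 98).
Relative gaps: (88−26)/88 = 0.7045 (×16); (88−56)/88 = 0.3636 (×40).
Σ = 25.818182. Dividing by the full population N = 98 gives P₁ = 0.263.

0.263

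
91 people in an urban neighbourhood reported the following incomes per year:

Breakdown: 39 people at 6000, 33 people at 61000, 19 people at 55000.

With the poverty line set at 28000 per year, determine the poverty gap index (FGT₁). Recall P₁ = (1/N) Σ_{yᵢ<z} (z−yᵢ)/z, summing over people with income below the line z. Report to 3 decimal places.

0.337

Incomes under z: 39×6000 (q = 39 of N = 91).
Gap ratios (z−y)/z: (28000−6000)/28000 = 0.7857 (×39).
Sum of shortfalls = 30.642857; P₁ averages over all N: 30.642857 / 91 = 0.337.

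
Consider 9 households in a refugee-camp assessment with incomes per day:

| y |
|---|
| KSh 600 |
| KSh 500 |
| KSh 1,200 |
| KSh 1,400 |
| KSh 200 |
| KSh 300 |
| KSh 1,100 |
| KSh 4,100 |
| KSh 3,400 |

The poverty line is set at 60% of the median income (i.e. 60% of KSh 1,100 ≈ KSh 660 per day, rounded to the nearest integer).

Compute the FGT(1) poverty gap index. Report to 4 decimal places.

Incomes under z: KSh 200, KSh 300, KSh 500, KSh 600 (q = 4 of N = 9).
Normalized shortfalls: (660−200)/660 = 0.6970; (660−300)/660 = 0.5455; (660−500)/660 = 0.2424; (660−600)/660 = 0.0909.
Σ = 1.575758. Dividing by the full population N = 9 gives P₁ = 0.1751.

0.1751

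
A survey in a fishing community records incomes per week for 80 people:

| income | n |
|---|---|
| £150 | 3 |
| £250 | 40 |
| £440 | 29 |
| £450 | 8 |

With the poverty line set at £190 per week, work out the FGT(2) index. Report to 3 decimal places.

Below z: 3×£150 (q = 3 of N = 80).
Normalized shortfalls: (190−150)/190 = 0.2105 (×3).
Squared: 0.0443 (×3).
Sum = 0.132964; P₂ = 0.132964 / 80 = 0.002.

0.002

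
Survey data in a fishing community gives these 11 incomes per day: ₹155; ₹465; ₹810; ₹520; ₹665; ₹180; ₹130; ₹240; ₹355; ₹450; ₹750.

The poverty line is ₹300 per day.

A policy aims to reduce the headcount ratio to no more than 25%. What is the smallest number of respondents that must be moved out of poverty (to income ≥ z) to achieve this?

2

4 of the 11 respondents are poor, so H = 4/11 = 0.364.
A headcount ratio of at most 25% allows at most ⌊0.25 × 11⌋ = 2 poor respondents.
So at least 4 − 2 = 2 must be lifted.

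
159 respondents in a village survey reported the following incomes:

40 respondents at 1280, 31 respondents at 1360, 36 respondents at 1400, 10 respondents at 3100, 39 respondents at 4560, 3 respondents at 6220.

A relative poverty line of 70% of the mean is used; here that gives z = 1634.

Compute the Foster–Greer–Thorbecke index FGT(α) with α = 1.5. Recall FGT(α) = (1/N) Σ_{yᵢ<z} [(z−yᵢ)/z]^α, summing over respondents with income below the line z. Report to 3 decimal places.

0.051

Incomes under z: 40×1280, 31×1360, 36×1400 (q = 107 of N = 159).
Normalized shortfalls: (1634−1280)/1634 = 0.2166 (×40); (1634−1360)/1634 = 0.1677 (×31); (1634−1400)/1634 = 0.1432 (×36).
Raised to α = 1.5: 0.10084 (×40); 0.06867 (×31); 0.05419 (×36).
Sum = 8.113179; FGT(1.5) = 8.113179 / 159 = 0.051.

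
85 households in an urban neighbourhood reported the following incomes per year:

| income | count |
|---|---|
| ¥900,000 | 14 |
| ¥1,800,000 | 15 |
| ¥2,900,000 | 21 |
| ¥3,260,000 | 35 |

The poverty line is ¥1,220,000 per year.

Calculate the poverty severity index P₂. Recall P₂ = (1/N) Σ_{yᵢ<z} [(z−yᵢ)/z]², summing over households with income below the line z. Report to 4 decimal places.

Below the line: 14×¥900,000 (q = 14 of N = 85).
Relative gaps: (1220000−900000)/1220000 = 0.2623 (×14).
Squared: 0.0688 (×14).
Sum = 0.963182; P₂ = 0.963182 / 85 = 0.0113.

0.0113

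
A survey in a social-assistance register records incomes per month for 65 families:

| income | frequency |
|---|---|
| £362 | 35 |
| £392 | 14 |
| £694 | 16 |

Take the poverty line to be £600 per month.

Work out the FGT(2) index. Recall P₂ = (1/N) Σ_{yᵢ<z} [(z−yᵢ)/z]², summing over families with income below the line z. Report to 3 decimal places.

Poor units: 35×£362, 14×£392 (q = 49 of N = 65).
Shortfall ratios: (600−362)/600 = 0.3967 (×35); (600−392)/600 = 0.3467 (×14).
Squared: 0.1573 (×35); 0.1202 (×14).
Sum = 7.189544; P₂ = 7.189544 / 65 = 0.111.

0.111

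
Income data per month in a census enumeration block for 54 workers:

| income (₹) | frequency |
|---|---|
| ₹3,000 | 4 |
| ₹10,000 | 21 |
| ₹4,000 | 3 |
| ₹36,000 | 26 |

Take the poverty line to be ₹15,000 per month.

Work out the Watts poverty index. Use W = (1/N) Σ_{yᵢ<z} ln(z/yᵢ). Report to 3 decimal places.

Poor units: 4×₹3,000, 3×₹4,000, 21×₹10,000 (q = 28 of N = 54).
Log shortfalls: ln(15000/3000) = 1.6094 (×4); ln(15000/4000) = 1.3218 (×3); ln(15000/10000) = 0.4055 (×21).
W = 18.917786 / 54 = 0.350.

0.350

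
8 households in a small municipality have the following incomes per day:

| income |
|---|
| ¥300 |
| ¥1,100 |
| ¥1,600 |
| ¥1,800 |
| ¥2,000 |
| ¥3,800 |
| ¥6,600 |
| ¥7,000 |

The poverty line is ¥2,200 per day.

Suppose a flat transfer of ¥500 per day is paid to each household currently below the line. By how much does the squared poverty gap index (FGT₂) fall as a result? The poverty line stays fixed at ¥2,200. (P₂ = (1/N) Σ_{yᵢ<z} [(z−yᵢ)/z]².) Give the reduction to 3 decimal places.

Before: below the line — ¥300, ¥1,100, ¥1,600, ¥1,800, ¥2,000; squared poverty gap index (FGT₂) = 0.13895.
After the ¥500 transfer: below the line — ¥800, ¥1,600, ¥2,100; squared poverty gap index (FGT₂) = 0.06018.
Reduction = 0.13895 − 0.06018 = 0.079.

0.079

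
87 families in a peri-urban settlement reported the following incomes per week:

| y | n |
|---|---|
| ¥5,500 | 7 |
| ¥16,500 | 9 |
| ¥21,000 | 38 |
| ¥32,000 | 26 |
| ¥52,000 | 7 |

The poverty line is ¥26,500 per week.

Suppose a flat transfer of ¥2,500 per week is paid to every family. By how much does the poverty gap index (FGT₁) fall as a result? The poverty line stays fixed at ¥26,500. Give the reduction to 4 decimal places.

Before: below the line — 7×¥5,500, 9×¥16,500, 38×¥21,000; poverty gap index (FGT₁) = 0.193450.
After the ¥2,500 transfer: below the line — 7×¥8,000, 9×¥19,000, 38×¥23,500; poverty gap index (FGT₁) = 0.134895.
Reduction = 0.193450 − 0.134895 = 0.0586.

0.0586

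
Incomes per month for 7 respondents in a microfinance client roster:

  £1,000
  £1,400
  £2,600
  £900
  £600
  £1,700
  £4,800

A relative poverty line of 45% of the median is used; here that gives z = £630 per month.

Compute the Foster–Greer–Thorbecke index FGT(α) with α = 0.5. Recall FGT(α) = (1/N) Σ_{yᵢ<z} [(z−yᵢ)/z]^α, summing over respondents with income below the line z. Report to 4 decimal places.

Below the line: £600 (q = 1 of N = 7).
Gap ratios (z−y)/z: (630−600)/630 = 0.0476.
Raised to α = 0.5: 0.21822.
Sum = 0.218218; FGT(0.5) = 0.218218 / 7 = 0.0312.

0.0312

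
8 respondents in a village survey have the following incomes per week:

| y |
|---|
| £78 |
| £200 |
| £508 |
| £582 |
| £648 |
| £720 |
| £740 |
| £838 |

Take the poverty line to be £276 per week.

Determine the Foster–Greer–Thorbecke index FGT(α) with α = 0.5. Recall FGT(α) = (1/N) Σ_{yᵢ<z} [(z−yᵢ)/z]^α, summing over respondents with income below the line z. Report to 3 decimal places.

0.171

Incomes under z: £78, £200 (q = 2 of N = 8).
Normalized shortfalls: (276−78)/276 = 0.7174; (276−200)/276 = 0.2754.
Raised to α = 0.5: 0.84699; 0.52475.
Sum = 1.371739; FGT(0.5) = 1.371739 / 8 = 0.171.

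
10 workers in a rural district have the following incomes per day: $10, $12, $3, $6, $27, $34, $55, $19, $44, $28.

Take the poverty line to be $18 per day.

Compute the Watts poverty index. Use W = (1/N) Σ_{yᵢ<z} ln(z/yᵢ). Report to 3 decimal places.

0.388

Poor units: $3, $6, $10, $12 (q = 4 of N = 10).
Log gaps: ln(18/3) = 1.7918; ln(18/6) = 1.0986; ln(18/10) = 0.5878; ln(18/12) = 0.4055.
W = 3.883624 / 10 = 0.388.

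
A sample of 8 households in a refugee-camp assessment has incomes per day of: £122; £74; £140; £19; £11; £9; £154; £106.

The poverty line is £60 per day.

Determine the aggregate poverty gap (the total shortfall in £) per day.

£141

Poor units: £9, £11, £19 (q = 3 of N = 8).
Individual gaps: 60−9 = 51; 60−11 = 49; 60−19 = 41.
Aggregate gap = £141.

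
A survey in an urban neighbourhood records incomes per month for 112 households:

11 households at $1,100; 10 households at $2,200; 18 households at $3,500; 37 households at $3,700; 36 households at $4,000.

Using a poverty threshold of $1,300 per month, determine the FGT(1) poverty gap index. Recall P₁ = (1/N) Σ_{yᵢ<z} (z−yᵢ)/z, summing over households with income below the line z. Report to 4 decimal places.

0.0151

Below the line: 11×$1,100 (q = 11 of N = 112).
Relative gaps: (1300−1100)/1300 = 0.1538 (×11).
Sum of shortfalls = 1.692308; P₁ averages over all N: 1.692308 / 112 = 0.0151.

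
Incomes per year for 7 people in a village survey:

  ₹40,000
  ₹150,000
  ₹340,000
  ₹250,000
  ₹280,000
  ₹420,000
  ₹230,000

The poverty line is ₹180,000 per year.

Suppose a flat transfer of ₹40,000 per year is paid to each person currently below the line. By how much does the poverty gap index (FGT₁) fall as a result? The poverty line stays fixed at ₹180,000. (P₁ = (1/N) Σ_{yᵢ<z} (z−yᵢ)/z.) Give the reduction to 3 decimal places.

Before: below the line — ₹40,000, ₹150,000; poverty gap index (FGT₁) = 0.13492.
After the ₹40,000 transfer: below the line — ₹80,000; poverty gap index (FGT₁) = 0.07937.
Reduction = 0.13492 − 0.07937 = 0.056.

0.056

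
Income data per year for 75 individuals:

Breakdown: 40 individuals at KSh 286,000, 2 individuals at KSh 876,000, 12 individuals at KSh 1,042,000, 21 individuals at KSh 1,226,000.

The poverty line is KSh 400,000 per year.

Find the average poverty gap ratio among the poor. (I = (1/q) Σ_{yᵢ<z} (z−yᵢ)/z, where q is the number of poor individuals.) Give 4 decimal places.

0.2850

Below z: 40×KSh 286,000 (q = 40 of N = 75).
Relative gaps: 0.2850 (×40); sum = 11.400000.
I averages over the q = 40 poor units only: 11.400000 / 40 = 0.2850.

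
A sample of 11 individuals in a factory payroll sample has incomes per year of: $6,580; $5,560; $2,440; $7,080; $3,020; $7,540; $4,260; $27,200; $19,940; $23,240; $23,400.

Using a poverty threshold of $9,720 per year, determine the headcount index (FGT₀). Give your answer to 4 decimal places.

0.6364

7 of the 11 individuals have income below $9,720.
H = 7/11 = 0.6364.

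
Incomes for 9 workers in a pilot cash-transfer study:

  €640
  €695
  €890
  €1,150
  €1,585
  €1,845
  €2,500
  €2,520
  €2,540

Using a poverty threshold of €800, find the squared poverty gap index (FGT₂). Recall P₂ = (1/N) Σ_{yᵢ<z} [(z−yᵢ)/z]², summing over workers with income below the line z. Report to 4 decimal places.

0.0064

Poor units: €640, €695 (q = 2 of N = 9).
Relative gaps: (800−640)/800 = 0.2000; (800−695)/800 = 0.1313.
Squared: 0.0400; 0.0172.
Sum = 0.057227; P₂ = 0.057227 / 9 = 0.0064.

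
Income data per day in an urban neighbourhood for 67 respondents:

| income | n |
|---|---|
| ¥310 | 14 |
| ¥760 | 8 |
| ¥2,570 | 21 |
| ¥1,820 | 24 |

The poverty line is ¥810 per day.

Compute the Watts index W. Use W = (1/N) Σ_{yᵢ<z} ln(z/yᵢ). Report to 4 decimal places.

Below z: 14×¥310, 8×¥760 (q = 22 of N = 67).
Log gaps: ln(810/310) = 0.9605 (×14); ln(810/760) = 0.0637 (×8).
W = 13.956194 / 67 = 0.2083.

0.2083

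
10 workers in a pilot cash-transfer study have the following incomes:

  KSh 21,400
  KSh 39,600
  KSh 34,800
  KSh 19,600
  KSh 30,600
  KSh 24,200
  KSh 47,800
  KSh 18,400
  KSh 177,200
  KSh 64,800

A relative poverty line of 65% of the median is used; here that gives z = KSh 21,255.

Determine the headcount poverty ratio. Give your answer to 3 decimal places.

2 of the 10 workers have income below KSh 21,255.
H = 2/10 = 0.200.

0.200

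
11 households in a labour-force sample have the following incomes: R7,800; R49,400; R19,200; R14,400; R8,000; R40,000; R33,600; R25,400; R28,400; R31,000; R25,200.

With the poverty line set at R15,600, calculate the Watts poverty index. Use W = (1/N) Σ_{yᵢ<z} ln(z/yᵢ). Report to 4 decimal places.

0.1310

Poor units: R7,800, R8,000, R14,400 (q = 3 of N = 11).
Log shortfalls: ln(15600/7800) = 0.6931; ln(15600/8000) = 0.6678; ln(15600/14400) = 0.0800.
W = 1.441019 / 11 = 0.1310.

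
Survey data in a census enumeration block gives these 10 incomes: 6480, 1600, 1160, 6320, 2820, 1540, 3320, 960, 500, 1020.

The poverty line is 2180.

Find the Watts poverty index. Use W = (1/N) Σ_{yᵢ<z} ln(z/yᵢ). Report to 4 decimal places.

0.4340

Below the line: 500, 960, 1020, 1160, 1540, 1600 (q = 6 of N = 10).
ln(z/y) terms: ln(2180/500) = 1.4725; ln(2180/960) = 0.8201; ln(2180/1020) = 0.7595; ln(2180/1160) = 0.6309; ln(2180/1540) = 0.3475; ln(2180/1600) = 0.3093.
W = 4.339910 / 10 = 0.4340.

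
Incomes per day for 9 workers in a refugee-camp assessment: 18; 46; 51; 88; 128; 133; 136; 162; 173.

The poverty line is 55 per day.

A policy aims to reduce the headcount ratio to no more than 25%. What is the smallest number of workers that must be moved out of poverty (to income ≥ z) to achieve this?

1

Currently q = 3 of N = 9 are below the line (H = 0.333).
A headcount ratio of at most 25% allows at most ⌊0.25 × 9⌋ = 2 poor workers.
So at least 3 − 2 = 1 must be lifted.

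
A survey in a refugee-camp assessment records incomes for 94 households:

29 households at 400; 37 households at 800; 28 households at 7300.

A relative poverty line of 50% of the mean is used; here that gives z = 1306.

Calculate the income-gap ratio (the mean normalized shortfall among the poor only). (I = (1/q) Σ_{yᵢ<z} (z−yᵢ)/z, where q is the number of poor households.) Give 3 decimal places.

Below z: 29×400, 37×800 (q = 66 of N = 94).
Relative gaps: 0.6937 (×29), 0.3874 (×37); sum = 34.453292.
The income-gap ratio divides by q (the poor only): 34.453292 / 66 = 0.522.

0.522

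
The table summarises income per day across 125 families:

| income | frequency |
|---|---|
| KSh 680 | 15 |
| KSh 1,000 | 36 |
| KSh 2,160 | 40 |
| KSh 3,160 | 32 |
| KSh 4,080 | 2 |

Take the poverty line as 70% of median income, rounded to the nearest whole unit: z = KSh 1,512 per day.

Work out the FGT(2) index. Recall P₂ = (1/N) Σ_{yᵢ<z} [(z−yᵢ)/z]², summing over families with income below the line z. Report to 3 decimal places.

0.069

Below z: 15×KSh 680, 36×KSh 1,000 (q = 51 of N = 125).
Relative gaps: (1512−680)/1512 = 0.5503 (×15); (1512−1000)/1512 = 0.3386 (×36).
Squared: 0.3028 (×15); 0.1147 (×36).
Sum = 8.669858; P₂ = 8.669858 / 125 = 0.069.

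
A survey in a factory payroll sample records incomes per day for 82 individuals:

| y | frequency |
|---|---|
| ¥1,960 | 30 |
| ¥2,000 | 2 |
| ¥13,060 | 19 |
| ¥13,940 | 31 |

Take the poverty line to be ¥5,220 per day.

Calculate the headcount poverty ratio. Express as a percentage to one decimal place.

32 of the 82 individuals have income below ¥5,220.
H = 32/82 = 39.0%.

39.0%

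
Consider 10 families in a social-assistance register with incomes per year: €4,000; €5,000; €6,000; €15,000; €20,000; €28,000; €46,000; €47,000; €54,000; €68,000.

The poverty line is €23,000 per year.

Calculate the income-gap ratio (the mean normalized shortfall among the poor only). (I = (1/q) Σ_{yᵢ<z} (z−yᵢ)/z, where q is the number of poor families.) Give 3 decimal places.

0.565

Below z: €4,000, €5,000, €6,000, €15,000, €20,000 (q = 5 of N = 10).
Relative gaps: 0.8261, 0.7826, 0.7391, 0.3478, 0.1304; sum = 2.826087.
I averages over the q = 5 poor units only: 2.826087 / 5 = 0.565.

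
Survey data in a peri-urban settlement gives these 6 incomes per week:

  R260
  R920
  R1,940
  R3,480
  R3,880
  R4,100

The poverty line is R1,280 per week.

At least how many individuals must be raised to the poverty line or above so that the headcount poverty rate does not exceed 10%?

2

2 of the 6 individuals are poor, so H = 2/6 = 0.333.
A headcount ratio of at most 10% allows at most ⌊0.10 × 6⌋ = 0 poor individuals.
So at least 2 − 0 = 2 must be lifted.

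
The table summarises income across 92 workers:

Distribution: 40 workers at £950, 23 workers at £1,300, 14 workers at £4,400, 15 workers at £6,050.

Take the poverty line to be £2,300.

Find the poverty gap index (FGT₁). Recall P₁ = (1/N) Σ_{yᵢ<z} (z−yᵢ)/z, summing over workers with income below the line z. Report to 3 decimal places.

0.364

Incomes under z: 40×£950, 23×£1,300 (q = 63 of N = 92).
Normalized shortfalls: (2300−950)/2300 = 0.5870 (×40); (2300−1300)/2300 = 0.4348 (×23).
Σ = 33.478261. Dividing by the full population N = 92 gives P₁ = 0.364.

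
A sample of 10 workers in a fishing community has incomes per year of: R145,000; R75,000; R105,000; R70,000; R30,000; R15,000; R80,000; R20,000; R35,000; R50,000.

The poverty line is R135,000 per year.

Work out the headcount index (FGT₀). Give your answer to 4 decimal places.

0.9000

9 of the 10 workers have income below R135,000.
H = 9/10 = 0.9000.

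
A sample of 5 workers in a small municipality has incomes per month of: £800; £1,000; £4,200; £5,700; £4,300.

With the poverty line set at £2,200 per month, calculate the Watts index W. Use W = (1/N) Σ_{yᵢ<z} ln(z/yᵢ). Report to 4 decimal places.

0.3600

Below z: £800, £1,000 (q = 2 of N = 5).
Log shortfalls: ln(2200/800) = 1.0116; ln(2200/1000) = 0.7885.
W = 1.800058 / 5 = 0.3600.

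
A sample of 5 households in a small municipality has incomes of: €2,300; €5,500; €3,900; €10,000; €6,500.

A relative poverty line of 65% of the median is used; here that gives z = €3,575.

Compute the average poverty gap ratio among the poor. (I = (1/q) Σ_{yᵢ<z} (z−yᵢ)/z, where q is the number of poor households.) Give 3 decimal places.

Poor units: €2,300 (q = 1 of N = 5).
Relative gaps: 0.3566; sum = 0.356643.
I averages over the q = 1 poor units only: 0.356643 / 1 = 0.357.

0.357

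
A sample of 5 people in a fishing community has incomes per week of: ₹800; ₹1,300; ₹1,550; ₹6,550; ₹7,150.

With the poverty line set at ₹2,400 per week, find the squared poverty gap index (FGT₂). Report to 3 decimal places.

Incomes under z: ₹800, ₹1,300, ₹1,550 (q = 3 of N = 5).
Shortfall ratios: (2400−800)/2400 = 0.6667; (2400−1300)/2400 = 0.4583; (2400−1550)/2400 = 0.3542.
Squared: 0.4444; 0.2101; 0.1254.
Sum = 0.779948; P₂ = 0.779948 / 5 = 0.156.

0.156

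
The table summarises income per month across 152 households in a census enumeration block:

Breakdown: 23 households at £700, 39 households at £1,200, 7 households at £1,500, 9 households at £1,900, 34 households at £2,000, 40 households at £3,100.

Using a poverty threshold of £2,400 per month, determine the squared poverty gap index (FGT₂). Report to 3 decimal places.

Below the line: 23×£700, 39×£1,200, 7×£1,500, 9×£1,900, 34×£2,000 (q = 112 of N = 152).
Normalized shortfalls: (2400−700)/2400 = 0.7083 (×23); (2400−1200)/2400 = 0.5000 (×39); (2400−1500)/2400 = 0.3750 (×7); (2400−1900)/2400 = 0.2083 (×9); (2400−2000)/2400 = 0.1667 (×34).
Squared: 0.5017 (×23); 0.2500 (×39); 0.1406 (×7); 0.0434 (×9); 0.0278 (×34).
Sum = 23.609375; P₂ = 23.609375 / 152 = 0.155.

0.155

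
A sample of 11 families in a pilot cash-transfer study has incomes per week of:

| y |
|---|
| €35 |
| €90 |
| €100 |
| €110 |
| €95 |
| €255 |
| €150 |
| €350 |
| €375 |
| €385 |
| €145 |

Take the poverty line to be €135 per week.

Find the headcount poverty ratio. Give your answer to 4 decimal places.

5 of the 11 families have income below €135.
H = 5/11 = 0.4545.

0.4545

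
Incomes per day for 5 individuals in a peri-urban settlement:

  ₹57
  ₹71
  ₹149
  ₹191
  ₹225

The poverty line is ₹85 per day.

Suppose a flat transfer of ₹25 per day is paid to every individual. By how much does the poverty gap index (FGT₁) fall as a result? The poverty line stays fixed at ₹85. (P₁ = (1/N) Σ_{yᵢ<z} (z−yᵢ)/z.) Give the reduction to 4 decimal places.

0.0918

Before: below the line — ₹57, ₹71; poverty gap index (FGT₁) = 0.098824.
After the ₹25 transfer: below the line — ₹82; poverty gap index (FGT₁) = 0.007059.
Reduction = 0.098824 − 0.007059 = 0.0918.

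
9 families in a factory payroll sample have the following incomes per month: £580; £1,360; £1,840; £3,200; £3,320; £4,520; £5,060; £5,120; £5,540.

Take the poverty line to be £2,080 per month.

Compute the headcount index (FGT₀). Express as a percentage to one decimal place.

33.3%

3 of the 9 families have income below £2,080.
H = 3/9 = 33.3%.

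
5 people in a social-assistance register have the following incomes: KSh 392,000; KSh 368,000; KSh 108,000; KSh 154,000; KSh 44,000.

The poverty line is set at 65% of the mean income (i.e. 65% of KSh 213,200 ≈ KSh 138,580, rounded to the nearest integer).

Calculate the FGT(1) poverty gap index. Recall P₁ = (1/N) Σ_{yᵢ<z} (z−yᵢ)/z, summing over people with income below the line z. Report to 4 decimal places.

0.1806

Incomes under z: KSh 44,000, KSh 108,000 (q = 2 of N = 5).
Gap ratios (z−y)/z: (138580−44000)/138580 = 0.6825; (138580−108000)/138580 = 0.2207.
Σ = 0.903161. Dividing by the full population N = 5 gives P₁ = 0.1806.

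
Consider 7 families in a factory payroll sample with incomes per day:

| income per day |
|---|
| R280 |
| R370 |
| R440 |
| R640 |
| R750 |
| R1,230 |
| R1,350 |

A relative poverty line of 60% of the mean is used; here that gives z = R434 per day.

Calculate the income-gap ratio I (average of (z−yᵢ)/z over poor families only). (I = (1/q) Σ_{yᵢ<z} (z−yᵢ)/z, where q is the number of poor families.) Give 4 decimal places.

0.2512

Below the line: R280, R370 (q = 2 of N = 7).
Shortfall ratios (z−y)/z: 0.3548, 0.1475; sum = 0.502304.
The income-gap ratio divides by q (the poor only): 0.502304 / 2 = 0.2512.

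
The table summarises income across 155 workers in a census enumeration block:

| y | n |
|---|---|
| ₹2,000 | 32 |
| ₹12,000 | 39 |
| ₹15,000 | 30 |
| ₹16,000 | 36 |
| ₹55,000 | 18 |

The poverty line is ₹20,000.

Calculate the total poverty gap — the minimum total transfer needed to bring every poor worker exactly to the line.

Poor units: 32×₹2,000, 39×₹12,000, 30×₹15,000, 36×₹16,000 (q = 137 of N = 155).
Individual gaps: 32×(20000−2000) = 576000; 39×(20000−12000) = 312000; 30×(20000−15000) = 150000; 36×(20000−16000) = 144000.
Aggregate gap = ₹1,182,000.

₹1,182,000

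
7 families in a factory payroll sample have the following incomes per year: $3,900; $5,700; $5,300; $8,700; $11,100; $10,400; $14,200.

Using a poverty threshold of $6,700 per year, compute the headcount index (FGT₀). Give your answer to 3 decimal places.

0.429

3 of the 7 families have income below $6,700.
H = 3/7 = 0.429.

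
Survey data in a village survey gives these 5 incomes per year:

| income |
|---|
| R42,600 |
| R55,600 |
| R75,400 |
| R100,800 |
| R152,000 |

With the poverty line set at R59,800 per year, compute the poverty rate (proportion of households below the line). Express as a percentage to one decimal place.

40.0%

2 of the 5 households have income below R59,800.
H = 2/5 = 40.0%.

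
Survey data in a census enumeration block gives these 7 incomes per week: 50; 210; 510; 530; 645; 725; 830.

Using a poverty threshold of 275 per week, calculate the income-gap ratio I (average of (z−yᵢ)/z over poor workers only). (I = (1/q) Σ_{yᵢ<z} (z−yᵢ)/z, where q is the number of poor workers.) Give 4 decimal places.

0.5273

Below z: 50, 210 (q = 2 of N = 7).
Relative gaps: 0.8182, 0.2364; sum = 1.054545.
The income-gap ratio divides by q (the poor only): 1.054545 / 2 = 0.5273.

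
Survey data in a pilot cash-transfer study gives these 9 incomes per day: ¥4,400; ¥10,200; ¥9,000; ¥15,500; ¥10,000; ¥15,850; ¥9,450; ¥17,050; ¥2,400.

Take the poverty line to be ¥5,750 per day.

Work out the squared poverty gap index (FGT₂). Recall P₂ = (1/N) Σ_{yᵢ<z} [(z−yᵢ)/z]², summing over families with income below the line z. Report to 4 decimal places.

0.0438

Poor units: ¥2,400, ¥4,400 (q = 2 of N = 9).
Relative gaps: (5750−2400)/5750 = 0.5826; (5750−4400)/5750 = 0.2348.
Squared: 0.3394; 0.0551.
Sum = 0.394556; P₂ = 0.394556 / 9 = 0.0438.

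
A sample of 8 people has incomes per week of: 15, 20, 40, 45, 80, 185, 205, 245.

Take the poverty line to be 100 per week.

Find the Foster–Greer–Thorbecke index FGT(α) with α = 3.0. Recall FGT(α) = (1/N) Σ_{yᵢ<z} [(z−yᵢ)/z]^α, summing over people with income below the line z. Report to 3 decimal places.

0.190

Below the line: 15, 20, 40, 45, 80 (q = 5 of N = 8).
Relative gaps: (100−15)/100 = 0.8500; (100−20)/100 = 0.8000; (100−40)/100 = 0.6000; (100−45)/100 = 0.5500; (100−80)/100 = 0.2000.
Raised to α = 3.0: 0.61412; 0.51200; 0.21600; 0.16638; 0.00800.
Sum = 1.516500; FGT(3.0) = 1.516500 / 8 = 0.190.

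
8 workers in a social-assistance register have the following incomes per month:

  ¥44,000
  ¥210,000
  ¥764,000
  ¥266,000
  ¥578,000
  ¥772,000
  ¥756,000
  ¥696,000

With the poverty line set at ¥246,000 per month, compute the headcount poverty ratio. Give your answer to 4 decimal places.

0.2500

2 of the 8 workers have income below ¥246,000.
H = 2/8 = 0.2500.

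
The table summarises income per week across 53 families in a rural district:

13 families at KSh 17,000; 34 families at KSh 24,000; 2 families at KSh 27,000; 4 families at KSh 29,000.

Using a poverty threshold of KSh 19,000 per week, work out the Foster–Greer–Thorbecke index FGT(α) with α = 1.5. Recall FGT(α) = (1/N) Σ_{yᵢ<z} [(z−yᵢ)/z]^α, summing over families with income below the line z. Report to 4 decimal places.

Below the line: 13×KSh 17,000 (q = 13 of N = 53).
Normalized shortfalls: (19000−17000)/19000 = 0.1053 (×13).
Raised to α = 1.5: 0.03415 (×13).
Sum = 0.443974; FGT(1.5) = 0.443974 / 53 = 0.0084.

0.0084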